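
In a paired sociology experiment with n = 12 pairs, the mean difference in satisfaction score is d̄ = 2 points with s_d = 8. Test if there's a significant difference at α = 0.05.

t = d̄/(s_d/√n) = 2/(8/√12) = 0.866. df = 11, critical t = ±2.201. Fail to reject H₀.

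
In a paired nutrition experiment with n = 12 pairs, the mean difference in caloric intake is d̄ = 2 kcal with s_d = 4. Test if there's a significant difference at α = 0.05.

t = d̄/(s_d/√n) = 2/(4/√12) = 1.732. df = 11, critical t = ±2.201. Fail to reject H₀.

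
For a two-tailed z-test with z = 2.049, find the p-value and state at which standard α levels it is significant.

p = 2·P(Z > |2.049|) = 2·(1 - Φ(2.049)) ≈ 0.0405. Significant at α = 0.1; Significant at α = 0.05.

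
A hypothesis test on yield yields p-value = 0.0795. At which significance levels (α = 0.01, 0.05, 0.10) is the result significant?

p = 0.0795. Significant at: α = 0.1.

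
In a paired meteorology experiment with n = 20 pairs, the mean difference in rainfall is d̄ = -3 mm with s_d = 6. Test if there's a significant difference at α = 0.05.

t = d̄/(s_d/√n) = -3/(6/√20) = -2.236. df = 19, critical t = ±2.093. Reject H₀.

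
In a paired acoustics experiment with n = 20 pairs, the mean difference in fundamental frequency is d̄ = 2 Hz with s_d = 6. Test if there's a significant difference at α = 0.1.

t = d̄/(s_d/√n) = 2/(6/√20) = 1.491. df = 19, critical t = ±1.729. Fail to reject H₀.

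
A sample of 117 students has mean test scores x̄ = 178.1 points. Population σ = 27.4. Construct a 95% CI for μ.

CI = x̄ ± z*(σ/√n) = 178.1 ± 1.96(27.4/√117) = 178.1 ± 4.96 = (173.14, 183.06)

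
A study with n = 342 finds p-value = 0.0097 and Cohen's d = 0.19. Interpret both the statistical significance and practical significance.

Statistically significant (p = 0.0097 < 0.05). Cohen's d = 0.19 indicates a very small effect size. Both statistical and practical significance should be considered.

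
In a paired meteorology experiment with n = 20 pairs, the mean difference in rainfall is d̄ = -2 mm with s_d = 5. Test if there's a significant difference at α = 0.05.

t = d̄/(s_d/√n) = -2/(5/√20) = -1.789. df = 19, critical t = ±2.093. Fail to reject H₀.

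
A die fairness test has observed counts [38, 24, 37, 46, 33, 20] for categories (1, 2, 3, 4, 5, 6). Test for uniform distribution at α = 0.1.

Expected = 33 each. χ² = Σ(O-E)²/E = 13.939. df = 5, critical value = 9.236. Reject H₀.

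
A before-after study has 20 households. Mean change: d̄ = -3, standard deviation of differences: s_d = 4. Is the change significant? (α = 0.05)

t = d̄/(s_d/√n) = -3/(4/√20) = -3.354. df = 19, critical t = ±2.093. Reject H₀.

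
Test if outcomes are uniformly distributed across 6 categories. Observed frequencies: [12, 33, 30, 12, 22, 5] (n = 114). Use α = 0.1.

Expected = 19 each. χ² = Σ(O-E)²/E = 32.632. df = 5, critical value = 9.236. Reject H₀.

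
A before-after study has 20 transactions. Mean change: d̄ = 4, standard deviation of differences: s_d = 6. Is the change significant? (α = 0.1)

t = d̄/(s_d/√n) = 4/(6/√20) = 2.981. df = 19, critical t = ±1.729. Reject H₀.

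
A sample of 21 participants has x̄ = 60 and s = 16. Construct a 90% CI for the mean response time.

CI = x̄ ± t*(s/√n) = 60 ± 1.725(16/√21) = (53.98, 66.02)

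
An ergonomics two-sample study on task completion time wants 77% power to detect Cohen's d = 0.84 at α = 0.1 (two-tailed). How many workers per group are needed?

z_{α/2} = 1.645, z_β = Φ⁻¹(0.77) = 0.739. For large effect (d = 0.84): n per group = 2(z_{α/2} + z_β)²/d² = 2(1.645 + 0.739)²/0.84² = 16.1 → 17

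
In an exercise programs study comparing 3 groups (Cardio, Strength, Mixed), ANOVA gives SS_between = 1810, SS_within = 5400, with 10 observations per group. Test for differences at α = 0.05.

df_between = 2, df_within = 27. F = MS_between/MS_within = 905.0/200.0 = 4.525. F_crit ≈ 3.354. Reject H₀. At least one mean differs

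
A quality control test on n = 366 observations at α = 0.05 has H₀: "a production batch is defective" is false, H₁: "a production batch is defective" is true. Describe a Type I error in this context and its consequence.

Type I error: rejecting H₀ when it is true — concluding that a production batch is defective when in fact it is not. Consequence: scrapping a good batch — wasted material and cost for no reason.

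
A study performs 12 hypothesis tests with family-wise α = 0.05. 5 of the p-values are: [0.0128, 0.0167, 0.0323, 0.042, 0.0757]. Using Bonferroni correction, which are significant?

Bonferroni α = 0.05/12 = 0.00417. None of the given p-values are significant.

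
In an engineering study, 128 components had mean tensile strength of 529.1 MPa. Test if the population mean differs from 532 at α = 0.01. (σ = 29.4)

z = (x̄ - μ₀)/(σ/√n) = (529.1 - 532)/(29.4/√128) = -1.116. Critical value: ±2.576. Since |-1.116| ≤ 2.576, Fail to reject H₀.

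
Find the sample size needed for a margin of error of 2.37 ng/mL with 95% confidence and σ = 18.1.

n = (z*σ/E)² = (1.96×18.1/2.37)² = 224.1 → n = 225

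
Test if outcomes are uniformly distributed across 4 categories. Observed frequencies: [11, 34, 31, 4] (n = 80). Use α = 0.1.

Expected = 20 each. χ² = Σ(O-E)²/E = 32.7. df = 3, critical value = 6.251. Reject H₀.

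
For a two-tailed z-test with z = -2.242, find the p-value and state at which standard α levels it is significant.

p = 2·P(Z > |-2.242|) = 2·(1 - Φ(2.242)) ≈ 0.025. Significant at α = 0.1; Significant at α = 0.05.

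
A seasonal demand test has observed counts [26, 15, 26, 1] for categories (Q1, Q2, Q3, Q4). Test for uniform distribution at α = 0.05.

Expected = 17 each. χ² = Σ(O-E)²/E = 24.824. df = 3, critical value = 7.815. Reject H₀.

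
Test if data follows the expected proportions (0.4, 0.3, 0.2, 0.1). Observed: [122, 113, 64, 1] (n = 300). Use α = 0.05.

Expected: [120.0, 90.0, 60.0, 30.0]. χ² = 34.211. df = 3, critical = 7.815. Reject H₀.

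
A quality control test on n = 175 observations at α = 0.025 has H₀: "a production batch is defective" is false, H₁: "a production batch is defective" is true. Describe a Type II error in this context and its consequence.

Type II error: failing to reject H₀ when it is false — concluding that a production batch is defective is not supported when in fact it is. Consequence: shipping a defective batch — faulty products reach customers.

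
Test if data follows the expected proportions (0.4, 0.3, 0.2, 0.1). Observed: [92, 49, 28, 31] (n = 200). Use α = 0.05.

Expected: [80.0, 60.0, 40.0, 20.0]. χ² = 13.467. df = 3, critical = 7.815. Reject H₀.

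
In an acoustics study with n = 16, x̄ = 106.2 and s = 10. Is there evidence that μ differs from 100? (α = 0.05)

t = (x̄ - μ₀)/(s/√n) = (106.2 - 100)/(10/√16) = 2.48. df = 15, critical t = ±2.131. Reject H₀.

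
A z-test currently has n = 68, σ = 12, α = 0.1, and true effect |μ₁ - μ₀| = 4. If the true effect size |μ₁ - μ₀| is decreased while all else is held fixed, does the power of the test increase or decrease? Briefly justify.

Power decreases: a smaller true effect decreases the non-centrality λ = |μ₁ - μ₀|/(σ/√n).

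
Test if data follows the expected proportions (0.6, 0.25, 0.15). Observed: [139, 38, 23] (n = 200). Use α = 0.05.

Expected: [120.0, 50.0, 30.0]. χ² = 7.522. df = 2, critical = 5.991. Reject H₀.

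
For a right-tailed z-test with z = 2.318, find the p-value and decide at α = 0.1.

p = P(Z > 2.318) = 1 - Φ(2.318) ≈ 0.0102. Since p < 0.1, reject H₀ (significant) at α = 0.1.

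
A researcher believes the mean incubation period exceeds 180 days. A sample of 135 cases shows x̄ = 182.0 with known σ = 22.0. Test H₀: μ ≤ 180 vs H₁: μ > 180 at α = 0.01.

z = 1.056. Critical value: 2.33. Fail to reject H₀.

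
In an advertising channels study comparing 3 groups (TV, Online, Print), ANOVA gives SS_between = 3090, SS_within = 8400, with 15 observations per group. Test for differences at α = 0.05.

df_between = 2, df_within = 42. F = MS_between/MS_within = 1545.0/200.0 = 7.725. F_crit ≈ 3.22. Reject H₀. At least one mean differs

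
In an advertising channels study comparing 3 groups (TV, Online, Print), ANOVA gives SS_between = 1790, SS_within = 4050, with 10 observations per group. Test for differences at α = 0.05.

df_between = 2, df_within = 27. F = MS_between/MS_within = 895.0/150.0 = 5.967. F_crit ≈ 3.354. Reject H₀. At least one mean differs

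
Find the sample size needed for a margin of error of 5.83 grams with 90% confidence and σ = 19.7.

n = (z*σ/E)² = (1.645×19.7/5.83)² = 30.9 → n = 31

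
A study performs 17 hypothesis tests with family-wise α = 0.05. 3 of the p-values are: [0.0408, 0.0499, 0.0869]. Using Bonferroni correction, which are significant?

Bonferroni α = 0.05/17 = 0.00294. None of the given p-values are significant.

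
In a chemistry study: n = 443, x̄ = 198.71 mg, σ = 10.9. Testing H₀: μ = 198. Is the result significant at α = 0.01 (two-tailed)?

z = (198.71 - 198)/(10.9/√443) = 1.371. Since |z| ≤ 2.576, not significant at α = 0.01.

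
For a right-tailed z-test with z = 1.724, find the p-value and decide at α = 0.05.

p = P(Z > 1.724) = 1 - Φ(1.724) ≈ 0.0424. Since p < 0.05, reject H₀ (significant) at α = 0.05.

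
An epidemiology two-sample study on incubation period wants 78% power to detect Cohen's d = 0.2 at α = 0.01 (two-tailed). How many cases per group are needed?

z_{α/2} = 2.576, z_β = Φ⁻¹(0.78) = 0.772. For small effect (d = 0.2): n per group = 2(z_{α/2} + z_β)²/d² = 2(2.576 + 0.772)²/0.2² = 560.5 → 561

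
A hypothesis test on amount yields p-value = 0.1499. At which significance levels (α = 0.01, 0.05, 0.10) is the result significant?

p = 0.1499. Not significant at any of the given levels.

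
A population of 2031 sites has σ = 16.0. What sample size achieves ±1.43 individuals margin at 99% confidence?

Without FPC: n₀ = (2.576×16.0/1.43)² = 830.729. With FPC: n = n₀N/(n₀+N-1) = 589.8 → n = 590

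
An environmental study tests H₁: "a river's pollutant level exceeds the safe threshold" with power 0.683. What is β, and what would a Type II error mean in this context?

β = 1 - power = 1 - 0.683 = 0.317. A Type II error is failing to reject H₀ when H₀ is false (false negative) — here, failing to conclude that a river's pollutant level exceeds the safe threshold when in fact it is true. Consequence: allowing unsafe pollution to continue.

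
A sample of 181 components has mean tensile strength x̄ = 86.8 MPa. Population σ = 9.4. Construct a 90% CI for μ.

CI = x̄ ± z*(σ/√n) = 86.8 ± 1.645(9.4/√181) = 86.8 ± 1.15 = (85.65, 87.95)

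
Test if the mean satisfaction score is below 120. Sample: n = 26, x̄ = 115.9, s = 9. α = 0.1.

t = (115.9 - 120)/(9/√26) = -2.323, df = 25. Critical t = -1.316. Reject H₀.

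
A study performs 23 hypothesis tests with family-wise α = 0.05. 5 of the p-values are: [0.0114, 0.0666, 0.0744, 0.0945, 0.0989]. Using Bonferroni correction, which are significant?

Bonferroni α = 0.05/23 = 0.00217. None of the given p-values are significant.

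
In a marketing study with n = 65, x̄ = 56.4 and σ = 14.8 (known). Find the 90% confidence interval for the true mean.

CI = x̄ ± z*(σ/√n) = 56.4 ± 1.645(14.8/√65) = 56.4 ± 3.02 = (53.38, 59.42)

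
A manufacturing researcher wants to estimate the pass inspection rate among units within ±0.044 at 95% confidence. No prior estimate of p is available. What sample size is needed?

Conservative approach: use p = 0.5 (maximizes p(1-p) = 0.25). n = z²(0.25)/E² = 1.96²×0.25/0.044² = 496.1 → n = 497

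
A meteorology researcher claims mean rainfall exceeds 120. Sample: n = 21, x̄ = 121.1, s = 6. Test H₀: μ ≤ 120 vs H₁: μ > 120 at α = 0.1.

t = (121.1 - 120)/(6/√21) = 0.84, df = 20. Critical t = 1.325. Fail to reject H₀.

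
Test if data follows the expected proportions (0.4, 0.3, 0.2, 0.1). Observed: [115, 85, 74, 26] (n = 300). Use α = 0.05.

Expected: [120.0, 90.0, 60.0, 30.0]. χ² = 4.286. df = 3, critical = 7.815. Fail to reject H₀.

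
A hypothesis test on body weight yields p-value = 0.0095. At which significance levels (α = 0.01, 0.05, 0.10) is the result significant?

p = 0.0095. Significant at: α = 0.01, 0.05, 0.1.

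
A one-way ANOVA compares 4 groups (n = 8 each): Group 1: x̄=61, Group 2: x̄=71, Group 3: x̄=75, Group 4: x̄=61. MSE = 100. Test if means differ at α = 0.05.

Grand mean = 67.0. SS_between = 1216.0, MS_between = 405.33. F = 4.053, F_crit ≈ 2.947. Reject H₀.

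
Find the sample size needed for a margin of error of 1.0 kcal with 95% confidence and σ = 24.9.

n = (z*σ/E)² = (1.96×24.9/1.0)² = 2381.8 → n = 2382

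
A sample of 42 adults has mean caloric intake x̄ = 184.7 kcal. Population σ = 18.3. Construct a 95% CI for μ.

CI = x̄ ± z*(σ/√n) = 184.7 ± 1.96(18.3/√42) = 184.7 ± 5.53 = (179.17, 190.23)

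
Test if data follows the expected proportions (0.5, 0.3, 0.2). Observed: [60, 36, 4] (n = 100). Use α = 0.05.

Expected: [50.0, 30.0, 20.0]. χ² = 16.0. df = 2, critical = 5.991. Reject H₀.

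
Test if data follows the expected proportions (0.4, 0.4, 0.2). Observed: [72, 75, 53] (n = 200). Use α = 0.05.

Expected: [80.0, 80.0, 40.0]. χ² = 5.337. df = 2, critical = 5.991. Fail to reject H₀.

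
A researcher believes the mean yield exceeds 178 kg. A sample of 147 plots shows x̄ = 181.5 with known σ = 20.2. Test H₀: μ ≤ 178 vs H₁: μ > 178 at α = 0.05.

z = 2.101. Critical value: 1.645. Reject H₀.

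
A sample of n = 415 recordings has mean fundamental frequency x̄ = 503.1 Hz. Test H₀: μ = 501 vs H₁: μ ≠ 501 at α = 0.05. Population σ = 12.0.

z = (x̄ - μ₀)/(σ/√n) = (503.1 - 501)/(12.0/√415) = 3.565. Critical value: ±1.96. Since |3.565| > 1.96, Reject H₀.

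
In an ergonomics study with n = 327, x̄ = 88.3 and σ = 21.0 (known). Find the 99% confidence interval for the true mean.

CI = x̄ ± z*(σ/√n) = 88.3 ± 2.576(21.0/√327) = 88.3 ± 2.99 = (85.31, 91.29)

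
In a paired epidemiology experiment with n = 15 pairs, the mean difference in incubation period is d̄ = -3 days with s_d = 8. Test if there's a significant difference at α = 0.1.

t = d̄/(s_d/√n) = -3/(8/√15) = -1.452. df = 14, critical t = ±1.761. Fail to reject H₀.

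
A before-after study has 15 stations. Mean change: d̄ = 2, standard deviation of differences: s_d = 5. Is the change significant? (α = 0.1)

t = d̄/(s_d/√n) = 2/(5/√15) = 1.549. df = 14, critical t = ±1.761. Fail to reject H₀.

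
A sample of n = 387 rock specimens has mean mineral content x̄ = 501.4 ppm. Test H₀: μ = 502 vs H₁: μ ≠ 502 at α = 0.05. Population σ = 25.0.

z = (x̄ - μ₀)/(σ/√n) = (501.4 - 502)/(25.0/√387) = -0.472. Critical value: ±1.96. Since |-0.472| ≤ 1.96, Fail to reject H₀.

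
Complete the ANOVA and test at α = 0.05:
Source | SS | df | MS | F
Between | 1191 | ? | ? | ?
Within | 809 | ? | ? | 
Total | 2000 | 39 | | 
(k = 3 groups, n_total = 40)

df_between = 2, df_within = 37. MS_between = 595.5, MS_within = 21.86. F = 27.235, F_crit ≈ 3.252. Reject H₀.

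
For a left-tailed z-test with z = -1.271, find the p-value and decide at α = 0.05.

p = P(Z < -1.271) = Φ(-1.271) ≈ 0.1019. Since p ≥ 0.05, fail to reject H₀ (not significant) at α = 0.05.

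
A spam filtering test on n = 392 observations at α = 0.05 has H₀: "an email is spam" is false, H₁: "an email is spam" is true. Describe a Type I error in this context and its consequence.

Type I error: rejecting H₀ when it is true — concluding that an email is spam when in fact it is not. Consequence: a legitimate email is sent to the spam folder and the user misses it.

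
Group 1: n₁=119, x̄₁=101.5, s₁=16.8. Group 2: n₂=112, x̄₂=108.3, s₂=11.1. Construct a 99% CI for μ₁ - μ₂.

Difference = -6.8. SE = √(16.8²/119 + 11.1²/112) = 1.863. CI = (-11.6, -2.0)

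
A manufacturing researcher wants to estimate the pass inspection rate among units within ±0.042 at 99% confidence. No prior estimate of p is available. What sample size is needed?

Conservative approach: use p = 0.5 (maximizes p(1-p) = 0.25). n = z²(0.25)/E² = 2.576²×0.25/0.042² = 940.4 → n = 941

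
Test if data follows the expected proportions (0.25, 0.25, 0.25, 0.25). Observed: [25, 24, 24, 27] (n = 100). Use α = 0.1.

Expected: [25.0, 25.0, 25.0, 25.0]. χ² = 0.24. df = 3, critical = 6.251. Fail to reject H₀.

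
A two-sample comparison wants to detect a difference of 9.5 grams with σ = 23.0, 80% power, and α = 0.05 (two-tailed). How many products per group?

n per group = 2(z_α/2 + z_β)²σ²/d² = 2×(1.96 + 0.84)²×23.0²/9.5² = 91.9 → n = 92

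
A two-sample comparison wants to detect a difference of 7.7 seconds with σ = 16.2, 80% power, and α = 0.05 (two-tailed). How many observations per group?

n per group = 2(z_α/2 + z_β)²σ²/d² = 2×(1.96 + 0.84)²×16.2²/7.7² = 69.4 → n = 70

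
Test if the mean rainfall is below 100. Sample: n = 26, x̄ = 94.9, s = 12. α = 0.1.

t = (94.9 - 100)/(12/√26) = -2.167, df = 25. Critical t = -1.316. Reject H₀.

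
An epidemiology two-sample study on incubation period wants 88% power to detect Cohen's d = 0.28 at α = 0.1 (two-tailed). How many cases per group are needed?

z_{α/2} = 1.645, z_β = Φ⁻¹(0.88) = 1.175. For small effect (d = 0.28): n per group = 2(z_{α/2} + z_β)²/d² = 2(1.645 + 1.175)²/0.28² = 202.9 → 203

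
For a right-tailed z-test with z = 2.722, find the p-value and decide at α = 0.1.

p = P(Z > 2.722) = 1 - Φ(2.722) ≈ 0.0032. Since p < 0.1, reject H₀ (significant) at α = 0.1.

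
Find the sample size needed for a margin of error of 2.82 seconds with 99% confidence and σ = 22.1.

n = (z*σ/E)² = (2.576×22.1/2.82)² = 407.5 → n = 408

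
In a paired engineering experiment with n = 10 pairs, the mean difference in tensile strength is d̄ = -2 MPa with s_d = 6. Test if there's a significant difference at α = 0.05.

t = d̄/(s_d/√n) = -2/(6/√10) = -1.054. df = 9, critical t = ±2.262. Fail to reject H₀.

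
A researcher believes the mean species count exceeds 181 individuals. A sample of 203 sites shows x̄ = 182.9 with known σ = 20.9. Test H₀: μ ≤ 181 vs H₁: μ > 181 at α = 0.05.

z = 1.295. Critical value: 1.645. Fail to reject H₀.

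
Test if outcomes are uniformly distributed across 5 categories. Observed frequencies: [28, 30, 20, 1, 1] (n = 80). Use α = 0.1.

Expected = 16 each. χ² = Σ(O-E)²/E = 50.375. df = 4, critical value = 7.779. Reject H₀.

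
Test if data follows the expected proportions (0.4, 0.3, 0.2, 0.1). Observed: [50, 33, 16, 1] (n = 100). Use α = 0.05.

Expected: [40.0, 30.0, 20.0, 10.0]. χ² = 11.7. df = 3, critical = 7.815. Reject H₀.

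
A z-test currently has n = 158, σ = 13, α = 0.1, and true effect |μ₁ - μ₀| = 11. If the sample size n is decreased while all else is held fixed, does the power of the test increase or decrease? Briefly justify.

Power decreases: a smaller n inflates the standard error σ/√n, pulling the sampling distribution under H₁ back toward the critical value.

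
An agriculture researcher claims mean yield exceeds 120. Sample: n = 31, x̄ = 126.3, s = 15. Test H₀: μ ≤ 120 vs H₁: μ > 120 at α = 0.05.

t = (126.3 - 120)/(15/√31) = 2.338, df = 30. Critical t = 1.697. Reject H₀.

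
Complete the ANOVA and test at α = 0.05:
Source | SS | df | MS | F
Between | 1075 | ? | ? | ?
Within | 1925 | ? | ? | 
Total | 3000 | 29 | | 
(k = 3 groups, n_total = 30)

df_between = 2, df_within = 27. MS_between = 537.5, MS_within = 71.3. F = 7.539, F_crit ≈ 3.354. Reject H₀.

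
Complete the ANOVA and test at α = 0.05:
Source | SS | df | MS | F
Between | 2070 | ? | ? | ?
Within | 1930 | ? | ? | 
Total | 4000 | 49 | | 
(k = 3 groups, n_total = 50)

df_between = 2, df_within = 47. MS_between = 1035.0, MS_within = 41.06. F = 25.205, F_crit ≈ 3.195. Reject H₀.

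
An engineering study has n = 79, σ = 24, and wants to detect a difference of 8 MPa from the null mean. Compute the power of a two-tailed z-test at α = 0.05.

SE = σ/√n = 24/√79 = 2.7. Non-centrality λ = d/SE = 8/2.7 = 2.963. Power ≈ Φ(λ - z_{α/2}) = Φ(2.963 - 1.96) = Φ(1.003) = 0.842.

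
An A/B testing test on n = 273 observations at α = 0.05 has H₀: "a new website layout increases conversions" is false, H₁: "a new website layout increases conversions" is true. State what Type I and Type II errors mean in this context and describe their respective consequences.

Type I (false positive): concluding that a new website layout increases conversions when it is not — rolling out a layout that doesn't actually help — wasted engineering effort. Type II (false negative): failing to conclude that a new website layout increases conversions when it is — discarding a layout that would have improved conversions — lost revenue. Which is costlier depends on domain priorities and is a judgement call rather than a statistical fact.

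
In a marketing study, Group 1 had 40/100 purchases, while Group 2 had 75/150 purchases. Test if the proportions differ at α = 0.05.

p̂₁ = 0.4, p̂₂ = 0.5, pooled p̂ = 0.46. z = -1.554. Critical: ±1.96. Fail to reject H₀.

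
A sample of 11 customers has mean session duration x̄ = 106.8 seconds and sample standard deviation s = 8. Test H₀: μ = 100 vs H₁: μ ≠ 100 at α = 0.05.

t = (x̄ - μ₀)/(s/√n) = (106.8 - 100)/(8/√11) = 2.819. df = 10, critical t = ±2.228. Reject H₀.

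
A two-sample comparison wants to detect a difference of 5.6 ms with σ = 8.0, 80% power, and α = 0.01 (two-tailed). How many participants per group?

n per group = 2(z_α/2 + z_β)²σ²/d² = 2×(2.576 + 0.84)²×8.0²/5.6² = 47.6 → n = 48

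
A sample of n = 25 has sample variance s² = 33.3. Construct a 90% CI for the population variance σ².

df = 24. χ²_{0.05} = 36.415, χ²_{0.95} = 13.848. CI for σ² = ((n-1)s²/χ²_{α/2}, (n-1)s²/χ²_{1-α/2}) = (24·33.3/36.415, 24·33.3/13.848) = (21.95, 57.71)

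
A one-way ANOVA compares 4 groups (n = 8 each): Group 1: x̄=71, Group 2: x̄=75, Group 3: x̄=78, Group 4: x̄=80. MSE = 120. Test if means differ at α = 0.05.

Grand mean = 76.0. SS_between = 368.0, MS_between = 122.67. F = 1.022, F_crit ≈ 2.947. Fail to reject H₀.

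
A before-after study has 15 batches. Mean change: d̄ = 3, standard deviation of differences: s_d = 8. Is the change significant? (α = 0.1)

t = d̄/(s_d/√n) = 3/(8/√15) = 1.452. df = 14, critical t = ±1.761. Fail to reject H₀.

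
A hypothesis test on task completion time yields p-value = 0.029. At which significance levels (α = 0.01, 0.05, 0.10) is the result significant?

p = 0.029. Significant at: α = 0.05, 0.1.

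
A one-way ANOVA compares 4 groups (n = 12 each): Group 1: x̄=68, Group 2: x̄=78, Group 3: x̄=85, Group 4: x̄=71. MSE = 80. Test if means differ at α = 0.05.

Grand mean = 75.5. SS_between = 2076.0, MS_between = 692.0. F = 8.65, F_crit ≈ 2.816. Reject H₀.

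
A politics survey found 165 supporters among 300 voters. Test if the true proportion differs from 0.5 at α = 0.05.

p̂ = 0.55, p₀ = 0.5. z = (p̂ - p₀)/√(p₀(1-p₀)/n) = 1.732. Critical: ±1.96. Fail to reject H₀.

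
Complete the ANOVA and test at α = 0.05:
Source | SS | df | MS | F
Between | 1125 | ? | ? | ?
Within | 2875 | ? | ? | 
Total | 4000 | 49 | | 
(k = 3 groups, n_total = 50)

df_between = 2, df_within = 47. MS_between = 562.5, MS_within = 61.17. F = 9.196, F_crit ≈ 3.195. Reject H₀.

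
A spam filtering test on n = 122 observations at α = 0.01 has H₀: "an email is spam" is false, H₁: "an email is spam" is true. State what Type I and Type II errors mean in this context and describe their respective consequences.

Type I (false positive): concluding that an email is spam when it is not — a legitimate email is sent to the spam folder and the user misses it. Type II (false negative): failing to conclude that an email is spam when it is — a spam email lands in the inbox. Which is costlier depends on domain priorities and is a judgement call rather than a statistical fact.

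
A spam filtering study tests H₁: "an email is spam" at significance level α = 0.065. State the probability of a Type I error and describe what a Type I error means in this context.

P(Type I error) = α = 0.065. A Type I error is rejecting H₀ when H₀ is actually true (false positive) — here, concluding that an email is spam when in fact this is not the case. Consequence: a legitimate email is sent to the spam folder and the user misses it.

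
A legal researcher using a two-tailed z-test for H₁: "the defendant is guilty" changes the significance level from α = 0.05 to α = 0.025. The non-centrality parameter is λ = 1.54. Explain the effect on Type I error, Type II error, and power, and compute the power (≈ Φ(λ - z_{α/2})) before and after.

Decreasing α from 0.05 to 0.025:
• Type I error rate decreases (α is the Type I rate by definition).
• Critical value moves from z_{α/2} = 1.96 to 2.241, so power = Φ(λ - z_{α/2}) goes from Φ(1.54 - 1.96) = 0.337 to Φ(1.54 - 2.241) = 0.242.
• Type II error rate β = 1 - power therefore increases (0.663 → 0.758).
Appropriate when false positives are costly — here, convicting an innocent person.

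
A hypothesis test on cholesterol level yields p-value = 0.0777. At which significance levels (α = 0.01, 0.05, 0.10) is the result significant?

p = 0.0777. Significant at: α = 0.1.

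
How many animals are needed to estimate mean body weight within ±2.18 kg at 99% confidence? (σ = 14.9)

n = (z*σ/E)² = (2.576×14.9/2.18)² = 310.0 → n = 310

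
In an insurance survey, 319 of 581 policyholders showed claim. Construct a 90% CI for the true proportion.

p̂ = 0.549. CI = p̂ ± z*√(p̂(1-p̂)/n) = (0.515, 0.583)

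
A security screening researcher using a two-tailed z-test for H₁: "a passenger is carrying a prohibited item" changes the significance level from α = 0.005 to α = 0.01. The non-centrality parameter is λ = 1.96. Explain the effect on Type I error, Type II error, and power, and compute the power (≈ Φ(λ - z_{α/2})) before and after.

Increasing α from 0.005 to 0.01:
• Type I error rate increases (α is the Type I rate by definition).
• Critical value moves from z_{α/2} = 2.807 to 2.576, so power = Φ(λ - z_{α/2}) goes from Φ(1.96 - 2.807) = 0.198 to Φ(1.96 - 2.576) = 0.269.
• Type II error rate β = 1 - power therefore decreases (0.802 → 0.731).
Appropriate when false negatives are costly — here, letting a prohibited item through — security breach.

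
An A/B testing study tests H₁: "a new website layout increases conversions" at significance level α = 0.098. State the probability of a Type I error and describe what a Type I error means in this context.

P(Type I error) = α = 0.098. A Type I error is rejecting H₀ when H₀ is actually true (false positive) — here, concluding that a new website layout increases conversions when in fact this is not the case. Consequence: rolling out a layout that doesn't actually help — wasted engineering effort.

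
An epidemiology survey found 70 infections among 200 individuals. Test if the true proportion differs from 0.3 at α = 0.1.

p̂ = 0.35, p₀ = 0.3. z = (p̂ - p₀)/√(p₀(1-p₀)/n) = 1.543. Critical: ±1.645. Fail to reject H₀.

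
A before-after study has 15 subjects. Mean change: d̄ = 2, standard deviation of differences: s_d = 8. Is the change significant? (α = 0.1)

t = d̄/(s_d/√n) = 2/(8/√15) = 0.968. df = 14, critical t = ±1.761. Fail to reject H₀.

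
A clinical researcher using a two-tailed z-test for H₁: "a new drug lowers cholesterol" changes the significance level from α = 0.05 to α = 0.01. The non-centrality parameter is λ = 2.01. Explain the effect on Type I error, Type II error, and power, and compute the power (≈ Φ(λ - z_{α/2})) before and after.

Decreasing α from 0.05 to 0.01:
• Type I error rate decreases (α is the Type I rate by definition).
• Critical value moves from z_{α/2} = 1.96 to 2.576, so power = Φ(λ - z_{α/2}) goes from Φ(2.01 - 1.96) = 0.52 to Φ(2.01 - 2.576) = 0.286.
• Type II error rate β = 1 - power therefore increases (0.48 → 0.714).
Appropriate when false positives are costly — here, approving an ineffective drug — patients take a useless medication and may skip effective alternatives.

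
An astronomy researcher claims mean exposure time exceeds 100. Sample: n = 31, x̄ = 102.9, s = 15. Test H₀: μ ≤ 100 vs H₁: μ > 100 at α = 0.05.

t = (102.9 - 100)/(15/√31) = 1.076, df = 30. Critical t = 1.697. Fail to reject H₀.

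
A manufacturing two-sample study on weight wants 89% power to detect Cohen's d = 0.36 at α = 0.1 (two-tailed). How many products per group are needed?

z_{α/2} = 1.645, z_β = Φ⁻¹(0.89) = 1.227. For small effect (d = 0.36): n per group = 2(z_{α/2} + z_β)²/d² = 2(1.645 + 1.227)²/0.36² = 127.3 → 128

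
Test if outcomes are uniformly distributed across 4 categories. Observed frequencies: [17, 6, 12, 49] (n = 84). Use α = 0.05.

Expected = 21 each. χ² = Σ(O-E)²/E = 52.667. df = 3, critical value = 7.815. Reject H₀.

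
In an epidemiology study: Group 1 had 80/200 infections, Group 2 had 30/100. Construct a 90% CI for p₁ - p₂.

p̂₁ = 0.4, p̂₂ = 0.3. Difference = 0.1. CI = (0.006, 0.194)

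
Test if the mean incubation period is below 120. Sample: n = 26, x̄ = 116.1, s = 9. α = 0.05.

t = (116.1 - 120)/(9/√26) = -2.21, df = 25. Critical t = -1.708. Reject H₀.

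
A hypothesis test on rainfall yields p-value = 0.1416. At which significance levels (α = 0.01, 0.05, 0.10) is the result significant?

p = 0.1416. Not significant at any of the given levels.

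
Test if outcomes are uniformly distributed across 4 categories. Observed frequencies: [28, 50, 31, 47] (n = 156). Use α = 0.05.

Expected = 39 each. χ² = Σ(O-E)²/E = 9.487. df = 3, critical value = 7.815. Reject H₀.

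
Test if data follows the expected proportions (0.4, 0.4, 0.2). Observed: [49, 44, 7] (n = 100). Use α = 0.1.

Expected: [40.0, 40.0, 20.0]. χ² = 10.875. df = 2, critical = 4.605. Reject H₀.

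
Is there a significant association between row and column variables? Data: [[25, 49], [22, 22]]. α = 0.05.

χ² = 3.028. df = 1, critical = 3.841. Fail to reject H₀. No evidence of dependence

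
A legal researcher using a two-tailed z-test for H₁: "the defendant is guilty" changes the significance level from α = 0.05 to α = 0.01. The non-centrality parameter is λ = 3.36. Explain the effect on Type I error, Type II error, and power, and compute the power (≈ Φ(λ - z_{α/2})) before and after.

Decreasing α from 0.05 to 0.01:
• Type I error rate decreases (α is the Type I rate by definition).
• Critical value moves from z_{α/2} = 1.96 to 2.576, so power = Φ(λ - z_{α/2}) goes from Φ(3.36 - 1.96) = 0.919 to Φ(3.36 - 2.576) = 0.783.
• Type II error rate β = 1 - power therefore increases (0.081 → 0.217).
Appropriate when false positives are costly — here, convicting an innocent person.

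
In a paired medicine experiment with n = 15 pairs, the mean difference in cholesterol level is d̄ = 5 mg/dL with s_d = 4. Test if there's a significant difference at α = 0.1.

t = d̄/(s_d/√n) = 5/(4/√15) = 4.841. df = 14, critical t = ±1.761. Reject H₀.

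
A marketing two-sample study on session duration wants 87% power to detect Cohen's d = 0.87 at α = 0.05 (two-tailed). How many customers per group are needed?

z_{α/2} = 1.96, z_β = Φ⁻¹(0.87) = 1.126. For large effect (d = 0.87): n per group = 2(z_{α/2} + z_β)²/d² = 2(1.96 + 1.126)²/0.87² = 25.2 → 26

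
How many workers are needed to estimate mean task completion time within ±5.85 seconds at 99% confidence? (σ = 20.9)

n = (z*σ/E)² = (2.576×20.9/5.85)² = 84.7 → n = 85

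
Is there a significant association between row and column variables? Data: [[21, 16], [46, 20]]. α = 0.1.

χ² = 1.746. df = 1, critical = 2.706. Fail to reject H₀. No evidence of dependence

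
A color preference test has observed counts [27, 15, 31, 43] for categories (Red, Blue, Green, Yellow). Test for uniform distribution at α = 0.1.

Expected = 29 each. χ² = Σ(O-E)²/E = 13.793. df = 3, critical value = 6.251. Reject H₀.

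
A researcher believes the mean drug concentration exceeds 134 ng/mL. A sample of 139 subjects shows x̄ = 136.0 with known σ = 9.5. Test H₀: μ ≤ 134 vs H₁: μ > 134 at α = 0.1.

z = 2.482. Critical value: 1.28. Reject H₀.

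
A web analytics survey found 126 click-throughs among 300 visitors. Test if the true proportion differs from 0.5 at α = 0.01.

p̂ = 0.42, p₀ = 0.5. z = (p̂ - p₀)/√(p₀(1-p₀)/n) = -2.771. Critical: ±2.576. Reject H₀.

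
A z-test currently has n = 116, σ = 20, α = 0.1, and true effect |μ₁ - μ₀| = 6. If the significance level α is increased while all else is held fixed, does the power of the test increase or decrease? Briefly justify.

Power increases: a larger α lowers the critical value, so more of the H₁ sampling distribution falls in the rejection region.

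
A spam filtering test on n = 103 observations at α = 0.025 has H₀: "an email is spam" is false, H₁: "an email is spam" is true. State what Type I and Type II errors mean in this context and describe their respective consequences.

Type I (false positive): concluding that an email is spam when it is not — a legitimate email is sent to the spam folder and the user misses it. Type II (false negative): failing to conclude that an email is spam when it is — a spam email lands in the inbox. Which is costlier depends on domain priorities and is a judgement call rather than a statistical fact.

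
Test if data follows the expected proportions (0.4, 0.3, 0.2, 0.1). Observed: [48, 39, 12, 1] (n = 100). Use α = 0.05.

Expected: [40.0, 30.0, 20.0, 10.0]. χ² = 15.6. df = 3, critical = 7.815. Reject H₀.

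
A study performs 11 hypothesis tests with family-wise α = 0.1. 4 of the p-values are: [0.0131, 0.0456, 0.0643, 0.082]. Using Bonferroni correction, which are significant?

Bonferroni α = 0.1/11 = 0.00909. None of the given p-values are significant.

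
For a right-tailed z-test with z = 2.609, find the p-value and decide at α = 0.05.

p = P(Z > 2.609) = 1 - Φ(2.609) ≈ 0.0045. Since p < 0.05, reject H₀ (significant) at α = 0.05.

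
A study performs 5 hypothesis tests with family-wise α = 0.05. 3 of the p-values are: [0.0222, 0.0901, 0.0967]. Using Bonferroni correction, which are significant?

Bonferroni α = 0.05/5 = 0.01. None of the given p-values are significant.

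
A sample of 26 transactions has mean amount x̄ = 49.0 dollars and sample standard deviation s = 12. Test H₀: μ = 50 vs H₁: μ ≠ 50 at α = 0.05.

t = (x̄ - μ₀)/(s/√n) = (49.0 - 50)/(12/√26) = -0.425. df = 25, critical t = ±2.06. Fail to reject H₀.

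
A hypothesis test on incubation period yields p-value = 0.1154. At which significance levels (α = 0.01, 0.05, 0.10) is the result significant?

p = 0.1154. Not significant at any of the given levels.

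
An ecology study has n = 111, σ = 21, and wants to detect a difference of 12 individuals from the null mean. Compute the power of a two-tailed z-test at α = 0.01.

SE = σ/√n = 21/√111 = 1.993. Non-centrality λ = d/SE = 12/1.993 = 6.02. Power ≈ Φ(λ - z_{α/2}) = Φ(6.02 - 2.576) = Φ(3.444) = 1.0.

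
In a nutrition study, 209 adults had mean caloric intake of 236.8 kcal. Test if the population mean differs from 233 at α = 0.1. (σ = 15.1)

z = (x̄ - μ₀)/(σ/√n) = (236.8 - 233)/(15.1/√209) = 3.638. Critical value: ±1.645. Since |3.638| > 1.645, Reject H₀.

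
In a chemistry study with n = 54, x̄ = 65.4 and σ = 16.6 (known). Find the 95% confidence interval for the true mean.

CI = x̄ ± z*(σ/√n) = 65.4 ± 1.96(16.6/√54) = 65.4 ± 4.43 = (60.97, 69.83)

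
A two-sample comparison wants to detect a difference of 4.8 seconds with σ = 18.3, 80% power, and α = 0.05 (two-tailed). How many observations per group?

n per group = 2(z_α/2 + z_β)²σ²/d² = 2×(1.96 + 0.84)²×18.3²/4.8² = 227.9 → n = 228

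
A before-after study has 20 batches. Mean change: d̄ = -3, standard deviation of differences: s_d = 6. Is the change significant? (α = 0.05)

t = d̄/(s_d/√n) = -3/(6/√20) = -2.236. df = 19, critical t = ±2.093. Reject H₀.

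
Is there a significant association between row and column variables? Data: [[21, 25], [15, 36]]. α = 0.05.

χ² = 2.733. df = 1, critical = 3.841. Fail to reject H₀. No evidence of dependence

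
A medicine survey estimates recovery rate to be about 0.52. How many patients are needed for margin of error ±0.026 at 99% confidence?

n = z²p(1-p)/E² = 2.576²×0.52×0.48/0.026² = 2450.1 → n = 2451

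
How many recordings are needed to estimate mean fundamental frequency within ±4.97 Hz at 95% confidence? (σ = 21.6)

n = (z*σ/E)² = (1.96×21.6/4.97)² = 72.6 → n = 73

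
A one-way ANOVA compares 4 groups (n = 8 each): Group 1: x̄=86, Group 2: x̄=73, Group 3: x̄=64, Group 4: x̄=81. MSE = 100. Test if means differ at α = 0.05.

Grand mean = 76.0. SS_between = 2224.0, MS_between = 741.33. F = 7.413, F_crit ≈ 2.947. Reject H₀.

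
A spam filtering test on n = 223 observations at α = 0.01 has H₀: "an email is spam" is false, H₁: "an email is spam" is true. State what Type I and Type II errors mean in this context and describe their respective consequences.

Type I (false positive): concluding that an email is spam when it is not — a legitimate email is sent to the spam folder and the user misses it. Type II (false negative): failing to conclude that an email is spam when it is — a spam email lands in the inbox. Which is costlier depends on domain priorities and is a judgement call rather than a statistical fact.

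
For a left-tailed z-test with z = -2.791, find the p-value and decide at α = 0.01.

p = P(Z < -2.791) = Φ(-2.791) ≈ 0.0026. Since p < 0.01, reject H₀ (significant) at α = 0.01.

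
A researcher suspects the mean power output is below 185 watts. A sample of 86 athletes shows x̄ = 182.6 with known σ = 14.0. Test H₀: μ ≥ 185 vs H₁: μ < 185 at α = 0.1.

z = -1.59. Critical value: -1.28. Reject H₀.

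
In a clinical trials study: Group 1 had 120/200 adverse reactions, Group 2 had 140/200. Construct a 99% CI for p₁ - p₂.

p̂₁ = 0.6, p̂₂ = 0.7. Difference = -0.1. CI = (-0.222, 0.022)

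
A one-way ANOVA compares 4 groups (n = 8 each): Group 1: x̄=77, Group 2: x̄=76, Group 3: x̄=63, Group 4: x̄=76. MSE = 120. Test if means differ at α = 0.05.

Grand mean = 73.0. SS_between = 1072.0, MS_between = 357.33. F = 2.978, F_crit ≈ 2.947. Reject H₀.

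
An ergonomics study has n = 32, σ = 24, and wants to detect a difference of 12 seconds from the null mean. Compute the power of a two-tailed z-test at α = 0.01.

SE = σ/√n = 24/√32 = 4.243. Non-centrality λ = d/SE = 12/4.243 = 2.828. Power ≈ Φ(λ - z_{α/2}) = Φ(2.828 - 2.576) = Φ(0.252) = 0.6.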